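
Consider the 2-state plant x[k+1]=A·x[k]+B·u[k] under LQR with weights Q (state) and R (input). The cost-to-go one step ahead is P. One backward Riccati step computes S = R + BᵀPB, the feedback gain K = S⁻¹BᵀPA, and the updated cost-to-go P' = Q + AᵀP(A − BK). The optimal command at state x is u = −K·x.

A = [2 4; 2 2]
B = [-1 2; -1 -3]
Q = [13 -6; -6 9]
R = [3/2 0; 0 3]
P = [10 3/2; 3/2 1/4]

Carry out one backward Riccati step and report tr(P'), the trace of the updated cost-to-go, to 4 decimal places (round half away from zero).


BᵀP = [-11.5000 -1.7500; 15.5000 2.2500]
S = R + BᵀPB = [3/2 0; 0 3] + [13.2500 -17.7500; -17.7500 24.2500] = [14.7500 -17.7500; -17.7500 27.2500]
BᵀPA = [-26.5000 -49.5000; 35.5000 66.5000]
K = S⁻¹·BᵀPA = [-1.0590 -1.9396; 0.6129 1.1770]
A−BK = [-0.2849 -0.2935; 2.7799 3.5914]
AᵀP(A−BK) = [3.1770 5.8187; 5.8187 10.7223]
P' = Q + AᵀP(A−BK) = [16.1770 -0.1813; -0.1813 19.7223]
tr(P') = 35.8993

35.8993


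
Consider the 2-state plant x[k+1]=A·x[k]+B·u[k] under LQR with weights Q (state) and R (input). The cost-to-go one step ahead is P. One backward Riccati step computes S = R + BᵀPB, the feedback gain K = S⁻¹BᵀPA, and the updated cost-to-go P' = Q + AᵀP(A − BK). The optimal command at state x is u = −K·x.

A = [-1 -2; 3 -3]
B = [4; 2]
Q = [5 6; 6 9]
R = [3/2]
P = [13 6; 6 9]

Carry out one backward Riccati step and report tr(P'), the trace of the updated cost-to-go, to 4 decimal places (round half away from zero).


76.8243

BᵀP = [64.0000 42.0000]
S = R + BᵀPB = [3/2] + [340.0000] = [341.5000]
BᵀPA = [62.0000 -254.0000]
K = S⁻¹·BᵀPA = [0.1816 -0.7438]
A−BK = [-1.7262 0.9751; 2.6369 -1.5124]
AᵀP(A−BK) = [46.7438 -26.8858; -26.8858 16.0805]
P' = Q + AᵀP(A−BK) = [51.7438 -20.8858; -20.8858 25.0805]
tr(P') = 76.8243


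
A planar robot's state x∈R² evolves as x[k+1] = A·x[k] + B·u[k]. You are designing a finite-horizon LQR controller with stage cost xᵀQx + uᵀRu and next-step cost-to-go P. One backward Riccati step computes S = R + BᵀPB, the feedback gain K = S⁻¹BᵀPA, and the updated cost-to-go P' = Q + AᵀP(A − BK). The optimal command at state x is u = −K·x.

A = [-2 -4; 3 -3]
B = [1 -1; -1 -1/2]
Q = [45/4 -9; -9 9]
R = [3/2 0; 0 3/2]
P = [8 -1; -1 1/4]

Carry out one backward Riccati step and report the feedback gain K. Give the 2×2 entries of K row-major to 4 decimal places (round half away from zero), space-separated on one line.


BᵀP = [9.0000 -1.2500; -7.5000 0.8750]
S = R + BᵀPB = [3/2 0; 0 3/2] + [10.2500 -8.3750; -8.3750 7.0625] = [11.7500 -8.3750; -8.3750 8.5625]
BᵀPA = [-21.7500 -32.2500; 17.6250 27.3750]
K = S⁻¹·BᵀPA = [-1.2677 -1.5385; 0.8185 1.6923]
A−BK = [0.0862 -0.7692; 2.1415 -3.6923]
AᵀP(A−BK) = [4.2523 4.4615; 4.4615 10.3077]
P' = Q + AᵀP(A−BK) = [15.5023 -4.5385; -4.5385 19.3077]
tr(P') = 34.8100

-1.2677 -1.5385 0.8185 1.6923


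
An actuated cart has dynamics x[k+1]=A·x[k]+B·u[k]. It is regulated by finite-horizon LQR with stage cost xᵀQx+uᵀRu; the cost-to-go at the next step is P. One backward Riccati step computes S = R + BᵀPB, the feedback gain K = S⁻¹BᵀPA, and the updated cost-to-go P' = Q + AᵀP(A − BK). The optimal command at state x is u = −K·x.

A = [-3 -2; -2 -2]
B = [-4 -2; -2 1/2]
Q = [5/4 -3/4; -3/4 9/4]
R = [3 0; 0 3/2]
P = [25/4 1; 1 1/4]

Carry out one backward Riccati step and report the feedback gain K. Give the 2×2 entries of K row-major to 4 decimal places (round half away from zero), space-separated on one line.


BᵀP = [-27.0000 -4.5000; -12.0000 -1.8750]
S = R + BᵀPB = [3 0; 0 3/2] + [117.0000 51.7500; 51.7500 23.0625] = [120.0000 51.7500; 51.7500 24.5625]
BᵀPA = [90.0000 63.0000; 39.7500 27.7500]
K = S⁻¹·BᵀPA = [0.5699 0.4134; 0.4175 0.2589]
A−BK = [0.1148 0.1712; -1.0689 -1.3027]
AᵀP(A−BK) = [1.3586 1.0073; 1.0073 0.7745]
P' = Q + AᵀP(A−BK) = [2.6086 0.2573; 0.2573 3.0245]
tr(P') = 5.6331

0.5699 0.4134 0.4175 0.2589


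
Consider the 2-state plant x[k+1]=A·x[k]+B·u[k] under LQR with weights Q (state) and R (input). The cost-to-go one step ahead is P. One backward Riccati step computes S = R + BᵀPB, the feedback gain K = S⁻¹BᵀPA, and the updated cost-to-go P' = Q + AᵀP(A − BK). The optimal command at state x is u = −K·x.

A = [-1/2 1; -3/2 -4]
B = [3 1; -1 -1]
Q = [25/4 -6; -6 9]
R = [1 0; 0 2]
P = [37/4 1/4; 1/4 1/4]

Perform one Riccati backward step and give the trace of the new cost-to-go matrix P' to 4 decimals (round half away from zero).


19.1372

BᵀP = [27.5000 0.5000; 9.0000 0.0000]
S = R + BᵀPB = [1 0; 0 2] + [82.0000 27.0000; 27.0000 9.0000] = [83.0000 27.0000; 27.0000 11.0000]
BᵀPA = [-14.5000 25.5000; -4.5000 9.0000]
K = S⁻¹·BᵀPA = [-0.2065 0.2038; 0.0978 0.3179]
A−BK = [0.0217 0.0707; -1.6087 -3.4783]
AᵀP(A−BK) = [0.6957 1.3859; 1.3859 3.1916]
P' = Q + AᵀP(A−BK) = [6.9457 -4.6141; -4.6141 12.1916]
tr(P') = 19.1372


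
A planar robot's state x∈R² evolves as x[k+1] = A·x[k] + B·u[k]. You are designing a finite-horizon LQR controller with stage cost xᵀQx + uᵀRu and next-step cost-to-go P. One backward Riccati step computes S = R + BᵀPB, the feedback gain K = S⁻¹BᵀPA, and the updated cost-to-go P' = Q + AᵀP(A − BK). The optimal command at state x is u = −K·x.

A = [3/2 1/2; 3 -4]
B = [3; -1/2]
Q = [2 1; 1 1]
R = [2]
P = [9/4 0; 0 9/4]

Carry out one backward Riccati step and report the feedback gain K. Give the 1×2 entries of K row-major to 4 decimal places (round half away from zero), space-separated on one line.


BᵀP = [6.7500 -1.1250]
S = R + BᵀPB = [2] + [20.8125] = [22.8125]
BᵀPA = [6.7500 7.8750]
K = S⁻¹·BᵀPA = [0.2959 0.3452]
A−BK = [0.6123 -0.5356; 3.1479 -3.8274]
AᵀP(A−BK) = [23.3152 -27.6426; -27.6426 33.8440]
P' = Q + AᵀP(A−BK) = [25.3152 -26.6426; -26.6426 34.8440]
tr(P') = 60.1592

0.2959 0.3452


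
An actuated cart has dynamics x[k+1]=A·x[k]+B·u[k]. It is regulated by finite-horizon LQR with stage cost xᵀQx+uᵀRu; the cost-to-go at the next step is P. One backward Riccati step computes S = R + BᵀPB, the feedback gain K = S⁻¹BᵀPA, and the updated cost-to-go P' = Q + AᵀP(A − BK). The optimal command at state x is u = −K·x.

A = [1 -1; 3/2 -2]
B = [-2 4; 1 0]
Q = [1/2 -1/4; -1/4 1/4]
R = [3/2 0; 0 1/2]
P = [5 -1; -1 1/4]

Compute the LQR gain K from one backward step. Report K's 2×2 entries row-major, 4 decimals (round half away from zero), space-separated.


BᵀP = [-11.0000 2.2500; 20.0000 -4.0000]
S = R + BᵀPB = [3/2 0; 0 1/2] + [24.2500 -44.0000; -44.0000 80.0000] = [25.7500 -44.0000; -44.0000 80.5000]
BᵀPA = [-7.6250 6.5000; 14.0000 -12.0000]
K = S⁻¹·BᵀPA = [0.0160 -0.0347; 0.1826 -0.1680]
A−BK = [0.3014 -0.3973; 1.4840 -1.9653]
AᵀP(A−BK) = [0.1273 -0.1621; -0.1621 0.2091]
P' = Q + AᵀP(A−BK) = [0.6273 -0.4121; -0.4121 0.4591]
tr(P') = 1.0864

0.0160 -0.0347 0.1826 -0.1680


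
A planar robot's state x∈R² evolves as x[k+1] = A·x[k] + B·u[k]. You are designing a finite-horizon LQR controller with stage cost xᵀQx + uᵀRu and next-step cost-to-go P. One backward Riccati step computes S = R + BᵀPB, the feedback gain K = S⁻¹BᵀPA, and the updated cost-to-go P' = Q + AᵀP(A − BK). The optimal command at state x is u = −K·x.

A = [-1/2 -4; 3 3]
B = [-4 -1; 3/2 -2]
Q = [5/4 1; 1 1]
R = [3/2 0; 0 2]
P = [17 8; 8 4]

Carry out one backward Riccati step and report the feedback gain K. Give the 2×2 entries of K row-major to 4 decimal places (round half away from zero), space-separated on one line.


BᵀP = [-56.0000 -26.0000; -33.0000 -16.0000]
S = R + BᵀPB = [3/2 0; 0 2] + [185.0000 108.0000; 108.0000 65.0000] = [186.5000 108.0000; 108.0000 67.0000]
BᵀPA = [-50.0000 146.0000; -31.5000 84.0000]
K = S⁻¹·BᵀPA = [0.0625 0.8539; -0.5710 -0.1227]
A−BK = [-0.8208 -0.7072; 1.7643 1.4738]
AᵀP(A−BK) = [1.3918 0.8298; 0.8298 1.6380]
P' = Q + AᵀP(A−BK) = [2.6418 1.8298; 1.8298 2.6380]
tr(P') = 5.2798

0.0625 0.8539 -0.5710 -0.1227


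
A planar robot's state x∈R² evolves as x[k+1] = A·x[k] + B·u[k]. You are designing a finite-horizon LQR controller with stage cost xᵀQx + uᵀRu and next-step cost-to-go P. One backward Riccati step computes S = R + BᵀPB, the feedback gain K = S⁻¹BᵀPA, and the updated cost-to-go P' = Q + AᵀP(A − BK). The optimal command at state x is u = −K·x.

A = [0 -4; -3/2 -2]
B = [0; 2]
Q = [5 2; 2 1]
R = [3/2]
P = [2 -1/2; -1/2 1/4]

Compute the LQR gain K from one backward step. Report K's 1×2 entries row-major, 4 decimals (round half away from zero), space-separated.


-0.3000 1.2000

BᵀP = [-1.0000 0.5000]
S = R + BᵀPB = [3/2] + [1.0000] = [2.5000]
BᵀPA = [-0.7500 3.0000]
K = S⁻¹·BᵀPA = [-0.3000 1.2000]
A−BK = [0.0000 -4.0000; -0.9000 -4.4000]
AᵀP(A−BK) = [0.3375 -1.3500; -1.3500 21.4000]
P' = Q + AᵀP(A−BK) = [5.3375 0.6500; 0.6500 22.4000]
tr(P') = 27.7375


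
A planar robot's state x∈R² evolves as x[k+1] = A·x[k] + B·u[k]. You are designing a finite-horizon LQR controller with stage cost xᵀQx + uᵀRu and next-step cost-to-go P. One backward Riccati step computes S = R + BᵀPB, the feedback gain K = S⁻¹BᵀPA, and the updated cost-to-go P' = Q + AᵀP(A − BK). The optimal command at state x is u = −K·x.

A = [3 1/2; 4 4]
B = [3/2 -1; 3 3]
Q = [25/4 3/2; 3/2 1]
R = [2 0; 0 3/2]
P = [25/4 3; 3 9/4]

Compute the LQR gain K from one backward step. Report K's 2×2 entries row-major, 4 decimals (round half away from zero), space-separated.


BᵀP = [18.3750 11.2500; 2.7500 3.7500]
S = R + BᵀPB = [2 0; 0 3/2] + [61.3125 15.3750; 15.3750 8.5000] = [63.3125 15.3750; 15.3750 10.0000]
BᵀPA = [100.1250 54.1875; 23.2500 16.3750]
K = S⁻¹·BᵀPA = [1.6227 0.7312; -0.1699 0.5132]
A−BK = [0.3960 -0.0837; -0.3584 0.2666]
AᵀP(A−BK) = [5.7273 2.2270; 2.2270 1.5344]
P' = Q + AᵀP(A−BK) = [11.9773 3.7270; 3.7270 2.5344]
tr(P') = 14.5117

1.6227 0.7312 -0.1699 0.5132


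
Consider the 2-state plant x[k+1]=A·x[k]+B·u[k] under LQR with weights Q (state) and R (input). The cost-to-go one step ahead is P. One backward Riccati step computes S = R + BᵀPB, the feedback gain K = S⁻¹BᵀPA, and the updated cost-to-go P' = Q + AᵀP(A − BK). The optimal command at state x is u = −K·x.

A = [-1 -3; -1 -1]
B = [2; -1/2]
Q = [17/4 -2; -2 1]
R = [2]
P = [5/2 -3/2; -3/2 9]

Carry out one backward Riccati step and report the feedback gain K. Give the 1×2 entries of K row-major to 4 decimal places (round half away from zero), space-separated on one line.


0.1014 -0.5652

BᵀP = [5.7500 -7.5000]
S = R + BᵀPB = [2] + [15.2500] = [17.2500]
BᵀPA = [1.7500 -9.7500]
K = S⁻¹·BᵀPA = [0.1014 -0.5652]
A−BK = [-1.2029 -1.8696; -0.9493 -1.2826]
AᵀP(A−BK) = [8.3225 11.4891; 11.4891 16.9891]
P' = Q + AᵀP(A−BK) = [12.5725 9.4891; 9.4891 17.9891]
tr(P') = 30.5616


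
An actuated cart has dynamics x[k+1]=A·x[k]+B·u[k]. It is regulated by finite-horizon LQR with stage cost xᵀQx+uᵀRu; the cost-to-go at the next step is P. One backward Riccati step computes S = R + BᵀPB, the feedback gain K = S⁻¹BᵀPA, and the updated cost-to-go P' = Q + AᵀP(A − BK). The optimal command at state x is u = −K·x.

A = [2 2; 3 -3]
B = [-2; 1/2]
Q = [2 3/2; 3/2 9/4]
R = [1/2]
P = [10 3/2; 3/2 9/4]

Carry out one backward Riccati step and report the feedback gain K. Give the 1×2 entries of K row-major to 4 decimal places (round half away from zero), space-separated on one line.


-1.1593 -0.8637

BᵀP = [-19.2500 -1.8750]
S = R + BᵀPB = [1/2] + [37.5625] = [38.0625]
BᵀPA = [-44.1250 -32.8750]
K = S⁻¹·BᵀPA = [-1.1593 -0.8637]
A−BK = [-0.3186 0.2726; 3.5796 -2.5681]
AᵀP(A−BK) = [27.0969 -18.3612; -18.3612 13.8555]
P' = Q + AᵀP(A−BK) = [29.0969 -16.8612; -16.8612 16.1055]
tr(P') = 45.2024


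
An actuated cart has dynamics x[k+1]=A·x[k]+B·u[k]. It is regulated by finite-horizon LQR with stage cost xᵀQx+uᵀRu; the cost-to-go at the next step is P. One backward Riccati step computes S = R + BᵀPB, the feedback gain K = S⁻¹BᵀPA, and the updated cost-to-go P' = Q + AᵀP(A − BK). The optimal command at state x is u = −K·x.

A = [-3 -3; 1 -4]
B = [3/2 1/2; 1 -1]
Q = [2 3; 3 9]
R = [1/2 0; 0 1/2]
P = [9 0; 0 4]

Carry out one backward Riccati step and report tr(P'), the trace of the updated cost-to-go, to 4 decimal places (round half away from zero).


BᵀP = [13.5000 4.0000; 4.5000 -4.0000]
S = R + BᵀPB = [1/2 0; 0 1/2] + [24.2500 2.7500; 2.7500 6.2500] = [24.7500 2.7500; 2.7500 6.7500]
BᵀPA = [-36.5000 -56.5000; -17.5000 2.5000]
K = S⁻¹·BᵀPA = [-1.2429 -2.4342; -2.0862 1.3621]
A−BK = [-0.0925 -0.0298; 0.1567 -0.2038]
AᵀP(A−BK) = [3.1238 -0.0110; -0.0110 4.0643]
P' = Q + AᵀP(A−BK) = [5.1238 2.9890; 2.9890 13.0643]
tr(P') = 18.1881

18.1881


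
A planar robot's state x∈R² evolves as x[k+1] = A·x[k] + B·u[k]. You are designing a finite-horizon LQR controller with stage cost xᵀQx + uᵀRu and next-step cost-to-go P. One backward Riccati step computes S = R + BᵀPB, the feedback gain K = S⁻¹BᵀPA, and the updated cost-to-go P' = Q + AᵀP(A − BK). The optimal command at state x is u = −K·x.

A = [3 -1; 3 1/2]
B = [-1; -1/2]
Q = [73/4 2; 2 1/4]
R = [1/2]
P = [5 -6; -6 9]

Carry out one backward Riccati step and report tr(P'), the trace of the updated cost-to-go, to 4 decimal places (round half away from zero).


BᵀP = [-2.0000 1.5000]
S = R + BᵀPB = [1/2] + [1.2500] = [1.7500]
BᵀPA = [-1.5000 2.7500]
K = S⁻¹·BᵀPA = [-0.8571 1.5714]
A−BK = [2.1429 0.5714; 2.5714 1.2857]
AᵀP(A−BK) = [16.7143 9.8571; 9.8571 8.9286]
P' = Q + AᵀP(A−BK) = [34.9643 11.8571; 11.8571 9.1786]
tr(P') = 44.1429

44.1429


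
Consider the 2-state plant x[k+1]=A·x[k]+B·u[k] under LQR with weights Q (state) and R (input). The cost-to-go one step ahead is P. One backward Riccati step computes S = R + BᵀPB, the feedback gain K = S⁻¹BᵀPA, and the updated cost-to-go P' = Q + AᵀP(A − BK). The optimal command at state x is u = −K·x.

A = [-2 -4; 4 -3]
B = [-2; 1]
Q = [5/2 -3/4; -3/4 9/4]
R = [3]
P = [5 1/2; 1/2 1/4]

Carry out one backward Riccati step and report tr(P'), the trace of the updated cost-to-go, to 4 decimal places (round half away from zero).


BᵀP = [-9.5000 -0.7500]
S = R + BᵀPB = [3] + [18.2500] = [21.2500]
BᵀPA = [16.0000 40.2500]
K = S⁻¹·BᵀPA = [0.7529 1.8941]
A−BK = [-0.4941 -0.2118; 3.2471 -4.8941]
AᵀP(A−BK) = [3.9529 1.6941; 1.6941 18.0118]
P' = Q + AᵀP(A−BK) = [6.4529 0.9441; 0.9441 20.2618]
tr(P') = 26.7147

26.7147


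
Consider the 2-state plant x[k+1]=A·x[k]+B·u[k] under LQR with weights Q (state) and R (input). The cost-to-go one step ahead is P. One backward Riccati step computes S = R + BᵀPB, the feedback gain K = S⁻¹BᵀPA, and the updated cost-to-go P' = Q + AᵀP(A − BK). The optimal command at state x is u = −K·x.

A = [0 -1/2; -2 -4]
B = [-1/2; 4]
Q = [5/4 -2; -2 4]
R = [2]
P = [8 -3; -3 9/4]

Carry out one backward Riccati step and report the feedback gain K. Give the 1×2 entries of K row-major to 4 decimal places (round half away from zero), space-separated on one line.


-0.4038 -0.6538

BᵀP = [-16.0000 10.5000]
S = R + BᵀPB = [2] + [50.0000] = [52.0000]
BᵀPA = [-21.0000 -34.0000]
K = S⁻¹·BᵀPA = [-0.4038 -0.6538]
A−BK = [-0.2019 -0.8269; -0.3846 -1.3846]
AᵀP(A−BK) = [0.5192 1.2692; 1.2692 3.7692]
P' = Q + AᵀP(A−BK) = [1.7692 -0.7308; -0.7308 7.7692]
tr(P') = 9.5385


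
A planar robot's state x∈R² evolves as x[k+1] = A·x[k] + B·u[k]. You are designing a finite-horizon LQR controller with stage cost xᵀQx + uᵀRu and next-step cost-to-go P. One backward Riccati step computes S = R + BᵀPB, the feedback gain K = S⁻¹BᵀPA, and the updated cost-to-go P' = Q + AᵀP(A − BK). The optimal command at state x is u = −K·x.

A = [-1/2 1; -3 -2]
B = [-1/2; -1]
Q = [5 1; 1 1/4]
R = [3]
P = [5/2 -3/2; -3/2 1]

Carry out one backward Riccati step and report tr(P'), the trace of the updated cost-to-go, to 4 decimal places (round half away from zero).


BᵀP = [0.2500 -0.2500]
S = R + BᵀPB = [3] + [0.1250] = [3.1250]
BᵀPA = [0.6250 0.7500]
K = S⁻¹·BᵀPA = [0.2000 0.2400]
A−BK = [-0.4000 1.1200; -2.8000 -1.7600]
AᵀP(A−BK) = [5.0000 7.6000; 7.6000 12.3200]
P' = Q + AᵀP(A−BK) = [10.0000 8.6000; 8.6000 12.5700]
tr(P') = 22.5700

22.5700


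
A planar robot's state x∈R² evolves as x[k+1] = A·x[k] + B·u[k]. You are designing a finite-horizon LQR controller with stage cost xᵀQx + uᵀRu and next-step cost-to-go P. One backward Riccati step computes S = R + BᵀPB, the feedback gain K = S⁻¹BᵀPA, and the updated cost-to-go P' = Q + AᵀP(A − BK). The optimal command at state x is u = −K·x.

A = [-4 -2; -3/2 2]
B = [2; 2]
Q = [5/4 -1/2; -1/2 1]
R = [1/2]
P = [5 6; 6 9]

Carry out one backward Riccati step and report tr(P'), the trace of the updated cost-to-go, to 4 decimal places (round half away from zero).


BᵀP = [22.0000 30.0000]
S = R + BᵀPB = [1/2] + [104.0000] = [104.5000]
BᵀPA = [-133.0000 16.0000]
K = S⁻¹·BᵀPA = [-1.2727 0.1531]
A−BK = [-1.4545 -2.3062; 1.0455 1.6938]
AᵀP(A−BK) = [2.9773 3.3636; 3.3636 5.5502]
P' = Q + AᵀP(A−BK) = [4.2273 2.8636; 2.8636 6.5502]
tr(P') = 10.7775

10.7775


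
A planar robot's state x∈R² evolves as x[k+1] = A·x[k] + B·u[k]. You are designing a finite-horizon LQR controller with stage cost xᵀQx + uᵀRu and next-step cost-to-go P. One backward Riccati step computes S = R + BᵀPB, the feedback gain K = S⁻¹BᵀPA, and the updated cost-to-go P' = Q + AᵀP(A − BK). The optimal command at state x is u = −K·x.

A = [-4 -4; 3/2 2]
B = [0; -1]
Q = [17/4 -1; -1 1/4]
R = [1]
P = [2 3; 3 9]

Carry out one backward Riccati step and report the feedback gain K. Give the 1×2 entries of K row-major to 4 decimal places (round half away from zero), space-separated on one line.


BᵀP = [-3.0000 -9.0000]
S = R + BᵀPB = [1] + [9.0000] = [10.0000]
BᵀPA = [-1.5000 -6.0000]
K = S⁻¹·BᵀPA = [-0.1500 -0.6000]
A−BK = [-4.0000 -4.0000; 1.3500 1.4000]
AᵀP(A−BK) = [16.0250 16.1000; 16.1000 16.4000]
P' = Q + AᵀP(A−BK) = [20.2750 15.1000; 15.1000 16.6500]
tr(P') = 36.9250

-0.1500 -0.6000


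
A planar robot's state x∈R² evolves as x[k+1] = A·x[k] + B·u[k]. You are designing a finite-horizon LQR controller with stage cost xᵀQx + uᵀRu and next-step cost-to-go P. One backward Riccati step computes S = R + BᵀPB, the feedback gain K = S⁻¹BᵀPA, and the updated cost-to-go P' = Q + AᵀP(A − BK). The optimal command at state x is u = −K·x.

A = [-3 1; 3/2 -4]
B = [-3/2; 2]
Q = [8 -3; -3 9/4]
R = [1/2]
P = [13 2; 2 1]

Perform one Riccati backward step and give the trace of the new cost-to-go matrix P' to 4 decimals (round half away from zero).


BᵀP = [-15.5000 -1.0000]
S = R + BᵀPB = [1/2] + [21.2500] = [21.7500]
BᵀPA = [45.0000 -11.5000]
K = S⁻¹·BᵀPA = [2.0690 -0.5287]
A−BK = [0.1034 0.2069; -2.6379 -2.9425]
AᵀP(A−BK) = [8.1466 5.7931; 5.7931 6.9195]
P' = Q + AᵀP(A−BK) = [16.1466 2.7931; 2.7931 9.1695]
tr(P') = 25.3161

25.3161


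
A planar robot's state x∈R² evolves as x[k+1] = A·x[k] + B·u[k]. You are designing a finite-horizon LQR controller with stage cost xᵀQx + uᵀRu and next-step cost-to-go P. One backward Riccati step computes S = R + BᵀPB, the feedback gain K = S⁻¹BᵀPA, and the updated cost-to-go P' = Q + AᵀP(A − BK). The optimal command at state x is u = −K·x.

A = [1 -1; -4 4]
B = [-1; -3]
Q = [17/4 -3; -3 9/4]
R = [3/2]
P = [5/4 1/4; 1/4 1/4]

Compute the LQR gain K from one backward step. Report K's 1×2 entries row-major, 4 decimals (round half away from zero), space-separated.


BᵀP = [-2.0000 -1.0000]
S = R + BᵀPB = [3/2] + [5.0000] = [6.5000]
BᵀPA = [2.0000 -2.0000]
K = S⁻¹·BᵀPA = [0.3077 -0.3077]
A−BK = [1.3077 -1.3077; -3.0769 3.0769]
AᵀP(A−BK) = [2.6346 -2.6346; -2.6346 2.6346]
P' = Q + AᵀP(A−BK) = [6.8846 -5.6346; -5.6346 4.8846]
tr(P') = 11.7692

0.3077 -0.3077


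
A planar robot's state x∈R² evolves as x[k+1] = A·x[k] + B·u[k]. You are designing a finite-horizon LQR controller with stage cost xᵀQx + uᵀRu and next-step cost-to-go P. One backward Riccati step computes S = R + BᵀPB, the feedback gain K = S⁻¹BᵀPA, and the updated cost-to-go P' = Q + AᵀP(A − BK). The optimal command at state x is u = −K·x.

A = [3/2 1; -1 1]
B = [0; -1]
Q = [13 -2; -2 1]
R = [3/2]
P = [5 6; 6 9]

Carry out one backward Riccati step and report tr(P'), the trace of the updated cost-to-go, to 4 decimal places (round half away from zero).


BᵀP = [-6.0000 -9.0000]
S = R + BᵀPB = [3/2] + [9.0000] = [10.5000]
BᵀPA = [0.0000 -15.0000]
K = S⁻¹·BᵀPA = [0.0000 -1.4286]
A−BK = [1.5000 1.0000; -1.0000 -0.4286]
AᵀP(A−BK) = [2.2500 1.5000; 1.5000 4.5714]
P' = Q + AᵀP(A−BK) = [15.2500 -0.5000; -0.5000 5.5714]
tr(P') = 20.8214

20.8214


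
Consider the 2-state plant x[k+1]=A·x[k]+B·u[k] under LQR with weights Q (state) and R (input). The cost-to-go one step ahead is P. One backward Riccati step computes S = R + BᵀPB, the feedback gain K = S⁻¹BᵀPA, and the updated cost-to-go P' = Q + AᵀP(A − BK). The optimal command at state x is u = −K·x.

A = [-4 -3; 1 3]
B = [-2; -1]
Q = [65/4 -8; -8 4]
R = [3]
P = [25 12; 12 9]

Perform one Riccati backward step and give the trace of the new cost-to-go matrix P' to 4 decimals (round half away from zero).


BᵀP = [-62.0000 -33.0000]
S = R + BᵀPB = [3] + [157.0000] = [160.0000]
BᵀPA = [215.0000 87.0000]
K = S⁻¹·BᵀPA = [1.3438 0.5438]
A−BK = [-1.3125 -1.9125; 2.3438 3.5438]
AᵀP(A−BK) = [24.0938 30.0938; 30.0938 42.6938]
P' = Q + AᵀP(A−BK) = [40.3438 22.0938; 22.0938 46.6938]
tr(P') = 87.0375

87.0375


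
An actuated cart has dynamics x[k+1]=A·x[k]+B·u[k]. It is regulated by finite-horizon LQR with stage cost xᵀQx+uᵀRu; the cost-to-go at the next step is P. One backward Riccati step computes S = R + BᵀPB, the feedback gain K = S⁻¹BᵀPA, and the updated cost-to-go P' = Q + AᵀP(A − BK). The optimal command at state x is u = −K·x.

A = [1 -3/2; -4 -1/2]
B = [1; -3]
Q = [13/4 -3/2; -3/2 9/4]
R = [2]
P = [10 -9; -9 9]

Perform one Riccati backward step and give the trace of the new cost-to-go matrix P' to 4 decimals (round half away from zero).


BᵀP = [37.0000 -36.0000]
S = R + BᵀPB = [2] + [145.0000] = [147.0000]
BᵀPA = [181.0000 -37.5000]
K = S⁻¹·BᵀPA = [1.2313 -0.2551]
A−BK = [-0.2313 -1.2449; -0.3061 -1.2653]
AᵀP(A−BK) = [3.1361 -0.3265; -0.3265 1.6837]
P' = Q + AᵀP(A−BK) = [6.3861 -1.8265; -1.8265 3.9337]
tr(P') = 10.3197

10.3197


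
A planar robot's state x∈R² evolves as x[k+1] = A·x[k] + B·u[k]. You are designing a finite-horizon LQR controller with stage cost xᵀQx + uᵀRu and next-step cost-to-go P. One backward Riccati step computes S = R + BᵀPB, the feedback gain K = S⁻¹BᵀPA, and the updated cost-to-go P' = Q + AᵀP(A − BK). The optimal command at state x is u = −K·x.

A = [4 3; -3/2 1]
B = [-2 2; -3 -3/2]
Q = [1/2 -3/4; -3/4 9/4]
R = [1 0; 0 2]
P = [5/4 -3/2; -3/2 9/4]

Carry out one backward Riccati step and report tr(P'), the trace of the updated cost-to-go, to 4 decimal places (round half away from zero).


BᵀP = [2.0000 -3.7500; 4.7500 -6.3750]
S = R + BᵀPB = [1 0; 0 2] + [7.2500 9.6250; 9.6250 19.0625] = [8.2500 9.6250; 9.6250 21.0625]
BᵀPA = [13.6250 2.2500; 28.5625 7.8750]
K = S⁻¹·BᵀPA = [0.1487 -0.3502; 1.2881 0.5339]
A−BK = [1.7211 1.2319; 0.8783 0.7504]
AᵀP(A−BK) = [4.2442 1.8964; 1.8964 1.0834]
P' = Q + AᵀP(A−BK) = [4.7442 1.1464; 1.1464 3.3334]
tr(P') = 8.0776

8.0776


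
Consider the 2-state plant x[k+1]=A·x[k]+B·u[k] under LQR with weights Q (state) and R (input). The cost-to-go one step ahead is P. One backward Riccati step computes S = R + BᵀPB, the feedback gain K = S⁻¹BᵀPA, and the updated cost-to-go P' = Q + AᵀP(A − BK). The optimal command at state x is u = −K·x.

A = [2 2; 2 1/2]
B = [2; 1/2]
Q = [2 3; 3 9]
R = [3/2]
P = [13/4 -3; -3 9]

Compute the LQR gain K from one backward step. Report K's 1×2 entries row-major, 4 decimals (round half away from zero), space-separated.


0.6512 0.8605

BᵀP = [5.0000 -1.5000]
S = R + BᵀPB = [3/2] + [9.2500] = [10.7500]
BᵀPA = [7.0000 9.2500]
K = S⁻¹·BᵀPA = [0.6512 0.8605]
A−BK = [0.6977 0.2791; 1.6744 0.0698]
AᵀP(A−BK) = [20.4419 0.9767; 0.9767 1.2907]
P' = Q + AᵀP(A−BK) = [22.4419 3.9767; 3.9767 10.2907]
tr(P') = 32.7326


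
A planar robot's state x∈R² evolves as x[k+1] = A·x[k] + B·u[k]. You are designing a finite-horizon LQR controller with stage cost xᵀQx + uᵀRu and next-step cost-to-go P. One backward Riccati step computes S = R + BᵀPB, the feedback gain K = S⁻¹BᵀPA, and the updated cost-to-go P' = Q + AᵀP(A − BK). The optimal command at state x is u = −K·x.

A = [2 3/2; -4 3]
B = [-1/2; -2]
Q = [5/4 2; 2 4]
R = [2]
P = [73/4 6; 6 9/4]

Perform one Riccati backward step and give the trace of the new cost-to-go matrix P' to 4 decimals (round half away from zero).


21.5862

BᵀP = [-21.1250 -7.5000]
S = R + BᵀPB = [2] + [25.5625] = [27.5625]
BᵀPA = [-12.2500 -54.1875]
K = S⁻¹·BᵀPA = [-0.4444 -1.9660]
A−BK = [1.7778 0.5170; -4.8889 -0.9320]
AᵀP(A−BK) = [7.5556 3.6667; 3.6667 8.7806]
P' = Q + AᵀP(A−BK) = [8.8056 5.6667; 5.6667 12.7806]
tr(P') = 21.5862


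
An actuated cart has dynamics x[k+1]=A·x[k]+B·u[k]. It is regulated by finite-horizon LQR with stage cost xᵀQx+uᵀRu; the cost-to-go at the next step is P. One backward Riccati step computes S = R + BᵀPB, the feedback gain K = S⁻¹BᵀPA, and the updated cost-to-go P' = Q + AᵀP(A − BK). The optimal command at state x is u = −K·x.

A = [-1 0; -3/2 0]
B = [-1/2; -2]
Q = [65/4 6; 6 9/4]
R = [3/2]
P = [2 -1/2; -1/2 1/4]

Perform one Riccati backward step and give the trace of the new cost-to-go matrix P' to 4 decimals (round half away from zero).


19.4922

BᵀP = [0.0000 -0.2500]
S = R + BᵀPB = [3/2] + [0.5000] = [2.0000]
BᵀPA = [0.3750 0.0000]
K = S⁻¹·BᵀPA = [0.1875 0.0000]
A−BK = [-0.9063 0.0000; -1.1250 0.0000]
AᵀP(A−BK) = [0.9922 0.0000; 0.0000 0.0000]
P' = Q + AᵀP(A−BK) = [17.2422 6.0000; 6.0000 2.2500]
tr(P') = 19.4922


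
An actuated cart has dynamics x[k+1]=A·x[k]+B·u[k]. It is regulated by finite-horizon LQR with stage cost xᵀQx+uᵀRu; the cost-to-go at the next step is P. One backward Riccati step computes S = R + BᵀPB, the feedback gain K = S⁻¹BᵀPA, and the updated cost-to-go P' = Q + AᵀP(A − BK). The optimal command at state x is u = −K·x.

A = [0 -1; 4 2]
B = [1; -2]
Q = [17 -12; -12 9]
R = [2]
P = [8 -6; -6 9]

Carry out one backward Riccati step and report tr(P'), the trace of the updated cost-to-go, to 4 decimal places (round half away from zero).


BᵀP = [20.0000 -24.0000]
S = R + BᵀPB = [2] + [68.0000] = [70.0000]
BᵀPA = [-96.0000 -68.0000]
K = S⁻¹·BᵀPA = [-1.3714 -0.9714]
A−BK = [1.3714 -0.0286; 1.2571 0.0571]
AᵀP(A−BK) = [12.3429 2.7429; 2.7429 1.9429]
P' = Q + AᵀP(A−BK) = [29.3429 -9.2571; -9.2571 10.9429]
tr(P') = 40.2857

40.2857


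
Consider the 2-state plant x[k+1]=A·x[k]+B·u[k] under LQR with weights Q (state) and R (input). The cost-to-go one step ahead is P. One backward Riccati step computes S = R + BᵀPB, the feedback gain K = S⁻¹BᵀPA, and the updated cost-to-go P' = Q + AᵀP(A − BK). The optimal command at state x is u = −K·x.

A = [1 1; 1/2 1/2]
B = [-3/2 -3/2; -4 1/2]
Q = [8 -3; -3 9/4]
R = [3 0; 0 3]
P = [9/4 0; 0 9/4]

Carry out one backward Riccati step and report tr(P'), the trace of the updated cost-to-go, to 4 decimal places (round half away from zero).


11.3532

BᵀP = [-3.3750 -9.0000; -3.3750 1.1250]
S = R + BᵀPB = [3 0; 0 3] + [41.0625 0.5625; 0.5625 5.6250] = [44.0625 0.5625; 0.5625 8.6250]
BᵀPA = [-7.8750 -7.8750; -2.8125 -2.8125]
K = S⁻¹·BᵀPA = [-0.1747 -0.1747; -0.3147 -0.3147]
A−BK = [0.2659 0.2659; -0.0415 -0.0415]
AᵀP(A−BK) = [0.5516 0.5516; 0.5516 0.5516]
P' = Q + AᵀP(A−BK) = [8.5516 -2.4484; -2.4484 2.8016]
tr(P') = 11.3532


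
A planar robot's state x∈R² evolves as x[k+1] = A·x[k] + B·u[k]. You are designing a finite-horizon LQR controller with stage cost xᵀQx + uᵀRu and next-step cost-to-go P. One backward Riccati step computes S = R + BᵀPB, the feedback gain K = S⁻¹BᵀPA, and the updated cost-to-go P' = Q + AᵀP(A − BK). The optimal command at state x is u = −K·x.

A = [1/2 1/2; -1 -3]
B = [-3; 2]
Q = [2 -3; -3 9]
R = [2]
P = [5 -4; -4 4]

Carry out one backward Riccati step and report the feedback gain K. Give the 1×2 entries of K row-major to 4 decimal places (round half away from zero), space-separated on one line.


BᵀP = [-23.0000 20.0000]
S = R + BᵀPB = [2] + [109.0000] = [111.0000]
BᵀPA = [-31.5000 -71.5000]
K = S⁻¹·BᵀPA = [-0.2838 -0.6441]
A−BK = [-0.3514 -1.4324; -0.4324 -1.7117]
AᵀP(A−BK) = [0.3108 0.9595; 0.9595 3.1937]
P' = Q + AᵀP(A−BK) = [2.3108 -2.0405; -2.0405 12.1937]
tr(P') = 14.5045

-0.2838 -0.6441


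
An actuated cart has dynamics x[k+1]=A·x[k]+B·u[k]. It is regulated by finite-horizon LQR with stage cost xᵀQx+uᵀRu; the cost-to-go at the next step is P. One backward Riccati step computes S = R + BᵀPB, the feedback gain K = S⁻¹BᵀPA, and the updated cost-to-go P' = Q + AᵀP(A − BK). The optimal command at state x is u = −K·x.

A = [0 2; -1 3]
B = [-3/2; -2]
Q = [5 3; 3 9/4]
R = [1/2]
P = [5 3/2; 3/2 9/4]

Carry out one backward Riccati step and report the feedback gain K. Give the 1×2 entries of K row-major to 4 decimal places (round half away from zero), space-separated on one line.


BᵀP = [-10.5000 -6.7500]
S = R + BᵀPB = [1/2] + [29.2500] = [29.7500]
BᵀPA = [6.7500 -41.2500]
K = S⁻¹·BᵀPA = [0.2269 -1.3866]
A−BK = [0.3403 -0.0798; -0.5462 0.2269]
AᵀP(A−BK) = [0.7185 -0.3908; -0.3908 1.0546]
P' = Q + AᵀP(A−BK) = [5.7185 2.6092; 2.6092 3.3046]
tr(P') = 9.0231

0.2269 -1.3866


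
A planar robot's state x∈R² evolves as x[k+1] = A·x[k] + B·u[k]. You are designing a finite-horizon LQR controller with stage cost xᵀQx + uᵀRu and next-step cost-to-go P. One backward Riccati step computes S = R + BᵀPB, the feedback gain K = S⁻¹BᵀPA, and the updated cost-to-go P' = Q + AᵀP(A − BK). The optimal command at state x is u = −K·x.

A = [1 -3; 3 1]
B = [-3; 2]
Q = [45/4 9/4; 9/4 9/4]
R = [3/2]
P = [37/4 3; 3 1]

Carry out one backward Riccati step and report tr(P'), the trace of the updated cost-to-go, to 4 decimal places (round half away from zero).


BᵀP = [-21.7500 -7.0000]
S = R + BᵀPB = [3/2] + [51.2500] = [52.7500]
BᵀPA = [-42.7500 58.2500]
K = S⁻¹·BᵀPA = [-0.8104 1.1043]
A−BK = [-1.4313 0.3128; 4.6209 -1.2085]
AᵀP(A−BK) = [1.6043 -1.5427; -1.5427 1.9265]
P' = Q + AᵀP(A−BK) = [12.8543 0.7073; 0.7073 4.1765]
tr(P') = 17.0308

17.0308


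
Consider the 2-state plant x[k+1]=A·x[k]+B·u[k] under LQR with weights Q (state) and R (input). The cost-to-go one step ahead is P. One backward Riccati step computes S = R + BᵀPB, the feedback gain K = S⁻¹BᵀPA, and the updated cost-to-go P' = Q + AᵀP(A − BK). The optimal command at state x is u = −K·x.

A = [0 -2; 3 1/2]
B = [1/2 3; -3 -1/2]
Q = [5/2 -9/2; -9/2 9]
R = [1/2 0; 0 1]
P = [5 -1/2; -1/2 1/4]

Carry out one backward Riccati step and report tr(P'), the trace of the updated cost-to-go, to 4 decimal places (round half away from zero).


BᵀP = [4.0000 -1.0000; 15.2500 -1.6250]
S = R + BᵀPB = [1/2 0; 0 1] + [5.0000 12.5000; 12.5000 46.5625] = [5.5000 12.5000; 12.5000 47.5625]
BᵀPA = [-3.0000 -8.5000; -4.8750 -31.3125]
K = S⁻¹·BᵀPA = [-0.7760 -0.1222; 0.1015 -0.6262]
A−BK = [0.0837 -0.0602; 0.7226 -0.1798]
AᵀP(A−BK) = [0.4165 -0.0445; -0.0445 0.4150]
P' = Q + AᵀP(A−BK) = [2.9165 -4.5445; -4.5445 9.4150]
tr(P') = 12.3315

12.3315


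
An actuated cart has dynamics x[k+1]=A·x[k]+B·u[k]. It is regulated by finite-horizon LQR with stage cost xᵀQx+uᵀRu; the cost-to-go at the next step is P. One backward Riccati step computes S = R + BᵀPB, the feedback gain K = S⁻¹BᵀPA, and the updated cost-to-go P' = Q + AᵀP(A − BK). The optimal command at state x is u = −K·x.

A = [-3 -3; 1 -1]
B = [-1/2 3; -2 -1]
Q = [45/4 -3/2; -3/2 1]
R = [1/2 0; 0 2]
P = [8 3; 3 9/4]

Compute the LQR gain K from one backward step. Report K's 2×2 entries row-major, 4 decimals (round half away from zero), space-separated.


BᵀP = [-10.0000 -6.0000; 21.0000 6.7500]
S = R + BᵀPB = [1/2 0; 0 2] + [17.0000 -24.0000; -24.0000 56.2500] = [17.5000 -24.0000; -24.0000 58.2500]
BᵀPA = [24.0000 36.0000; -56.2500 -69.7500]
K = S⁻¹·BᵀPA = [0.1083 0.9540; -0.9211 -0.8043]
A−BK = [-0.1827 -0.1100; 0.2955 0.1037]
AᵀP(A−BK) = [1.8421 1.6087; 1.6087 1.8015]
P' = Q + AᵀP(A−BK) = [13.0921 0.1087; 0.1087 2.8015]
tr(P') = 15.8936

0.1083 0.9540 -0.9211 -0.8043


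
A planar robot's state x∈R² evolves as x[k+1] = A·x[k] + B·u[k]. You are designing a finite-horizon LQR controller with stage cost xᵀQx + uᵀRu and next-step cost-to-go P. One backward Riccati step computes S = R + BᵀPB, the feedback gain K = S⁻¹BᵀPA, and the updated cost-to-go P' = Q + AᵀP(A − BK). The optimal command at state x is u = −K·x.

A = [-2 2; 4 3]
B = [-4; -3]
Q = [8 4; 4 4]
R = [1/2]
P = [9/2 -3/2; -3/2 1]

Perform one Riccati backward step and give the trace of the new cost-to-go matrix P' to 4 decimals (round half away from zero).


38.4505

BᵀP = [-13.5000 3.0000]
S = R + BᵀPB = [1/2] + [45.0000] = [45.5000]
BᵀPA = [39.0000 -18.0000]
K = S⁻¹·BᵀPA = [0.8571 -0.3956]
A−BK = [1.4286 0.4176; 6.5714 1.8132]
AᵀP(A−BK) = [24.5714 6.4286; 6.4286 1.8791]
P' = Q + AᵀP(A−BK) = [32.5714 10.4286; 10.4286 5.8791]
tr(P') = 38.4505


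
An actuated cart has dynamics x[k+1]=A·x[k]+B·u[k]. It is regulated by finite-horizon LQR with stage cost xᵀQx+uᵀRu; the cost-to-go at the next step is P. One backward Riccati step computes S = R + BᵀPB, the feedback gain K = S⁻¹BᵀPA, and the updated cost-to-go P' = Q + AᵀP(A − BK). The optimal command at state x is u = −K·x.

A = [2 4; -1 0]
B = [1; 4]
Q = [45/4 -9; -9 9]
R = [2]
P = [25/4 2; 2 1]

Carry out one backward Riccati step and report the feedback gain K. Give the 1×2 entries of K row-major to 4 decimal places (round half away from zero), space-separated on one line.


0.5590 1.4161

BᵀP = [14.2500 6.0000]
S = R + BᵀPB = [2] + [38.2500] = [40.2500]
BᵀPA = [22.5000 57.0000]
K = S⁻¹·BᵀPA = [0.5590 1.4161]
A−BK = [1.4410 2.5839; -3.2360 -5.6646]
AᵀP(A−BK) = [5.4224 10.1366; 10.1366 19.2795]
P' = Q + AᵀP(A−BK) = [16.6724 1.1366; 1.1366 28.2795]
tr(P') = 44.9519


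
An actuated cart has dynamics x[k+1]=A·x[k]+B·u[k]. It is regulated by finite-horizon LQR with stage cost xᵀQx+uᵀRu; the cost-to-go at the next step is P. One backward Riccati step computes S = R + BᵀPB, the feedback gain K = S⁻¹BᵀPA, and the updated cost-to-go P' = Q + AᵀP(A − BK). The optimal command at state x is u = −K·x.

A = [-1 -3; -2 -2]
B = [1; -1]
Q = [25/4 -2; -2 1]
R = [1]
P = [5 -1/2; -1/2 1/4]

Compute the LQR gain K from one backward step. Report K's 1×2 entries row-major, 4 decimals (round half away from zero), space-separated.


BᵀP = [5.5000 -0.7500]
S = R + BᵀPB = [1] + [6.2500] = [7.2500]
BᵀPA = [-4.0000 -15.0000]
K = S⁻¹·BᵀPA = [-0.5517 -2.0690]
A−BK = [-0.4483 -0.9310; -2.5517 -4.0690]
AᵀP(A−BK) = [1.7931 3.7241; 3.7241 8.9655]
P' = Q + AᵀP(A−BK) = [8.0431 1.7241; 1.7241 9.9655]
tr(P') = 18.0086

-0.5517 -2.0690


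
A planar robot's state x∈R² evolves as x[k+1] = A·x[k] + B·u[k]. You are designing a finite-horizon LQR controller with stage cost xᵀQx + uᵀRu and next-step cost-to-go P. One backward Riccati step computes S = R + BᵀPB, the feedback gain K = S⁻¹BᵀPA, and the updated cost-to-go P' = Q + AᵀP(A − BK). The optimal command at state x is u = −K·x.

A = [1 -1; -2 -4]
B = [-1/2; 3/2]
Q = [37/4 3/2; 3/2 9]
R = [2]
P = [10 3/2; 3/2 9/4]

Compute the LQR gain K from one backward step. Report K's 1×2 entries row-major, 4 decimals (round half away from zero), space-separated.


BᵀP = [-2.7500 2.6250]
S = R + BᵀPB = [2] + [5.3125] = [7.3125]
BᵀPA = [-8.0000 -7.7500]
K = S⁻¹·BᵀPA = [-1.0940 -1.0598]
A−BK = [0.4530 -1.5299; -0.3590 -2.4103]
AᵀP(A−BK) = [4.2479 -3.4786; -3.4786 49.7863]
P' = Q + AᵀP(A−BK) = [13.4979 -1.9786; -1.9786 58.7863]
tr(P') = 72.2842

-1.0940 -1.0598


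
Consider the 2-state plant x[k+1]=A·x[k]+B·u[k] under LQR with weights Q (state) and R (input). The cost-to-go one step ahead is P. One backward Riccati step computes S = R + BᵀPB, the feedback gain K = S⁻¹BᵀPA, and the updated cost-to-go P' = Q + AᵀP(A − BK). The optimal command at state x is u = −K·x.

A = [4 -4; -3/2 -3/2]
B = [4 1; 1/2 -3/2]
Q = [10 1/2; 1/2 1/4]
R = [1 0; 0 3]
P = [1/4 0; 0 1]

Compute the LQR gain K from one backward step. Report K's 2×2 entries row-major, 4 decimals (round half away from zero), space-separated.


0.5922 -0.9176 0.5640 0.2690

BᵀP = [1.0000 0.5000; 0.2500 -1.5000]
S = R + BᵀPB = [1 0; 0 3] + [4.2500 0.2500; 0.2500 2.5000] = [5.2500 0.2500; 0.2500 5.5000]
BᵀPA = [3.2500 -4.7500; 3.2500 1.2500]
K = S⁻¹·BᵀPA = [0.5922 -0.9176; 0.5640 0.2690]
A−BK = [1.0672 -0.5987; -0.9501 -0.6377]
AᵀP(A−BK) = [2.4924 0.3579; 0.3579 1.5553]
P' = Q + AᵀP(A−BK) = [12.4924 0.8579; 0.8579 1.8053]
tr(P') = 14.2977


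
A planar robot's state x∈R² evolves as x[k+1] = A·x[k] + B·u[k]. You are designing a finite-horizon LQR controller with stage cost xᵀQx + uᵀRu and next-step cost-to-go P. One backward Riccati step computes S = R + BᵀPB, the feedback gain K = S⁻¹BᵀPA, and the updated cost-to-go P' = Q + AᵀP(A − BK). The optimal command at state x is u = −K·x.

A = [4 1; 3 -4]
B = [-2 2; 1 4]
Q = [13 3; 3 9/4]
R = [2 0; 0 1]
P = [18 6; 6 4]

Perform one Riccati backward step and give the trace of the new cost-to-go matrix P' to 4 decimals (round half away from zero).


BᵀP = [-30.0000 -8.0000; 60.0000 28.0000]
S = R + BᵀPB = [2 0; 0 1] + [52.0000 -92.0000; -92.0000 232.0000] = [54.0000 -92.0000; -92.0000 233.0000]
BᵀPA = [-144.0000 2.0000; 324.0000 -52.0000]
K = S⁻¹·BᵀPA = [-0.9092 -1.0486; 1.0316 -0.6372]
A−BK = [0.1185 0.1773; -0.2171 -0.4026]
AᵀP(A−BK) = [2.8499 1.4599; 1.4599 2.9626]
P' = Q + AᵀP(A−BK) = [15.8499 4.4599; 4.4599 5.2126]
tr(P') = 21.0625

21.0625


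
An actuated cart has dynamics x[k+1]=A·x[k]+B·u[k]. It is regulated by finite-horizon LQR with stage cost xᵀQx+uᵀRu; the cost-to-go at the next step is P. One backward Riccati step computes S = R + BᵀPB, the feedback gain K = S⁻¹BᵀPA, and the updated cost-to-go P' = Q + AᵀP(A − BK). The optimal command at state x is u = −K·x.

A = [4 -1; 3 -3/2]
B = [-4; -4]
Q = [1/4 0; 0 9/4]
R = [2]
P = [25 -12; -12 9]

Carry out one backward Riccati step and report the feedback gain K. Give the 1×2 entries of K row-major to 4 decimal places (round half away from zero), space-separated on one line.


-1.0617 0.2099

BᵀP = [-52.0000 12.0000]
S = R + BᵀPB = [2] + [160.0000] = [162.0000]
BᵀPA = [-172.0000 34.0000]
K = S⁻¹·BᵀPA = [-1.0617 0.2099]
A−BK = [-0.2469 -0.1605; -1.2469 -0.6605]
AᵀP(A−BK) = [10.3827 3.5988; 3.5988 2.1142]
P' = Q + AᵀP(A−BK) = [10.6327 3.5988; 3.5988 4.3642]
tr(P') = 14.9969


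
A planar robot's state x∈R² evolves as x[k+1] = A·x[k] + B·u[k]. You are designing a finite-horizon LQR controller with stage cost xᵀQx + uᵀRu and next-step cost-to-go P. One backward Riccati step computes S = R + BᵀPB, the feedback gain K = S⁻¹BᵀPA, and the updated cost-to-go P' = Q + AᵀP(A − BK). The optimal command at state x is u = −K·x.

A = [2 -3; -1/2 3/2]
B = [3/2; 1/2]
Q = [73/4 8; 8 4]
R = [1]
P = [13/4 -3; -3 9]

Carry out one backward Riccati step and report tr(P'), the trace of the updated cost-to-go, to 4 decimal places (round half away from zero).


BᵀP = [3.3750 0.0000]
S = R + BᵀPB = [1] + [5.0625] = [6.0625]
BᵀPA = [6.7500 -10.1250]
K = S⁻¹·BᵀPA = [1.1134 -1.6701]
A−BK = [0.3299 -0.4948; -1.0567 2.3351]
AᵀP(A−BK) = [13.7345 -28.4768; -28.4768 59.5902]
P' = Q + AᵀP(A−BK) = [31.9845 -20.4768; -20.4768 63.5902]
tr(P') = 95.5747

95.5747
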